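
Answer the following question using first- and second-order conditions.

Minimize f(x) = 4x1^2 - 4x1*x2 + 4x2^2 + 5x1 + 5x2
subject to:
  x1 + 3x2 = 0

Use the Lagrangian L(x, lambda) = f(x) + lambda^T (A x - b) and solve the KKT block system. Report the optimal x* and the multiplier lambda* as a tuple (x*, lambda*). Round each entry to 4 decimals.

Form the Lagrangian:
  L(x, lambda) = (1/2) x^T Q x + c^T x + lambda^T (A x - b)
Stationarity (grad_x L = 0): Q x + c + A^T lambda = 0.
Primal feasibility: A x = b.

This gives the KKT block system:
  [ Q   A^T ] [ x     ]   [-c ]
  [ A    0  ] [ lambda ] = [ b ]

Solving the linear system:
  x*      = (-0.2885, 0.0962)
  lambda* = (-2.3077)
  f(x*)   = -0.4808

x* = (-0.2885, 0.0962), lambda* = (-2.3077)


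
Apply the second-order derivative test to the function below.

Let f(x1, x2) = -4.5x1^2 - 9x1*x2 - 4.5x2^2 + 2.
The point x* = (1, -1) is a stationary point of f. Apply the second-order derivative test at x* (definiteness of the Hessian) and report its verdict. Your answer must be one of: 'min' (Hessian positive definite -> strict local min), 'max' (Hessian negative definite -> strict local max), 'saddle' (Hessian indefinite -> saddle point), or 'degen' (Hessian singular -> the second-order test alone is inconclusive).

Compute the Hessian H = grad^2 f:
  H = [[-9, -9], [-9, -9]]
Verify stationarity: grad f(x*) = H x* + g = (0, 0).
Eigenvalues of H: -18, 0.
H has a zero eigenvalue (singular; negative semidefinite but not definite), so H is neither positive definite, negative definite, nor indefinite. The second-order test alone is inconclusive -> degen.
(Indeed, f is constant along the null direction of H through x*, so x* is not a strict local extremum.)

degen


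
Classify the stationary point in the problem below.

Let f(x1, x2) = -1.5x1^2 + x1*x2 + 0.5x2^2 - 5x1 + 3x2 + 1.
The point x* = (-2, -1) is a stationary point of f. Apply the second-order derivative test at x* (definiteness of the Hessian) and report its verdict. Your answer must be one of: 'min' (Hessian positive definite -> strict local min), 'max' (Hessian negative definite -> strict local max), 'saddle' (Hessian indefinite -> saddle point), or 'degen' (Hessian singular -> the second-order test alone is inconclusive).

Compute the Hessian H = grad^2 f:
  H = [[-3, 1], [1, 1]]
Verify stationarity: grad f(x*) = H x* + g = (0, 0).
Eigenvalues of H: -3.2361, 1.2361.
Eigenvalues have mixed signs, so H is indefinite -> x* is a saddle point.

saddle


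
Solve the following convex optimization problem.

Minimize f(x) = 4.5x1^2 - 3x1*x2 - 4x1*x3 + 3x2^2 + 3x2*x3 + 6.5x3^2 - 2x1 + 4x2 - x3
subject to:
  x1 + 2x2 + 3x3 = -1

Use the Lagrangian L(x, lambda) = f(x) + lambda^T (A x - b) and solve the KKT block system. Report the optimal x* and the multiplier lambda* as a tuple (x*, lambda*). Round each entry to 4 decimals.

Form the Lagrangian:
  L(x, lambda) = (1/2) x^T Q x + c^T x + lambda^T (A x - b)
Stationarity (grad_x L = 0): Q x + c + A^T lambda = 0.
Primal feasibility: A x = b.

This gives the KKT block system:
  [ Q   A^T ] [ x     ]   [-c ]
  [ A    0  ] [ lambda ] = [ b ]

Solving the linear system:
  x*      = (0.0156, -0.846, 0.2254)
  lambda* = (0.2232)
  f(x*)   = -1.7087

x* = (0.0156, -0.846, 0.2254), lambda* = (0.2232)


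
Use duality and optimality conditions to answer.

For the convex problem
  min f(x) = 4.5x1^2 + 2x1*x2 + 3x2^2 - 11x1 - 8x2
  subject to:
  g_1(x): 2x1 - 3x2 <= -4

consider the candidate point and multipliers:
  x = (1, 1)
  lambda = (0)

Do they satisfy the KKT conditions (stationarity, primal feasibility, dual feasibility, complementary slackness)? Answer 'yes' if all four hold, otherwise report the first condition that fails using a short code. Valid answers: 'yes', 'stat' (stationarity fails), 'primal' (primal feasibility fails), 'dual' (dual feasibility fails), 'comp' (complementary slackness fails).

Gradient of f: grad f(x) = Q x + c = (0, 0)
Constraint values g_i(x) = a_i^T x - b_i:
  g_1((1, 1)) = 3
Stationarity residual: grad f(x) + sum_i lambda_i a_i = (0, 0)
  -> stationarity OK
Primal feasibility (all g_i <= 0): FAILS
Dual feasibility (all lambda_i >= 0): OK
Complementary slackness (lambda_i * g_i(x) = 0 for all i): OK

Verdict: the first failing condition is primal_feasibility -> primal.

primal


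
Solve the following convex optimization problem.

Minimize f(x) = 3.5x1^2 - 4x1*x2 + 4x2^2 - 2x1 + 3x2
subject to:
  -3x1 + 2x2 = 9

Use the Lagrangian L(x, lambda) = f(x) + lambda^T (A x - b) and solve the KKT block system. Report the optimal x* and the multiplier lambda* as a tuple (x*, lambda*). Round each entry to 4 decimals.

Form the Lagrangian:
  L(x, lambda) = (1/2) x^T Q x + c^T x + lambda^T (A x - b)
Stationarity (grad_x L = 0): Q x + c + A^T lambda = 0.
Primal feasibility: A x = b.

This gives the KKT block system:
  [ Q   A^T ] [ x     ]   [-c ]
  [ A    0  ] [ lambda ] = [ b ]

Solving the linear system:
  x*      = (-2.9615, 0.0577)
  lambda* = (-7.6538)
  f(x*)   = 37.4904

x* = (-2.9615, 0.0577), lambda* = (-7.6538)


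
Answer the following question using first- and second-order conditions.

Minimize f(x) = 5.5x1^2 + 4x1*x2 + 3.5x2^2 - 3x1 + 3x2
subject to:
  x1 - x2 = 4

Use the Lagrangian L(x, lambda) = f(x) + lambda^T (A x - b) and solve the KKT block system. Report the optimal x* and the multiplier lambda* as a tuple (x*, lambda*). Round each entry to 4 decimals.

Form the Lagrangian:
  L(x, lambda) = (1/2) x^T Q x + c^T x + lambda^T (A x - b)
Stationarity (grad_x L = 0): Q x + c + A^T lambda = 0.
Primal feasibility: A x = b.

This gives the KKT block system:
  [ Q   A^T ] [ x     ]   [-c ]
  [ A    0  ] [ lambda ] = [ b ]

Solving the linear system:
  x*      = (1.6923, -2.3077)
  lambda* = (-6.3846)
  f(x*)   = 6.7692

x* = (1.6923, -2.3077), lambda* = (-6.3846)


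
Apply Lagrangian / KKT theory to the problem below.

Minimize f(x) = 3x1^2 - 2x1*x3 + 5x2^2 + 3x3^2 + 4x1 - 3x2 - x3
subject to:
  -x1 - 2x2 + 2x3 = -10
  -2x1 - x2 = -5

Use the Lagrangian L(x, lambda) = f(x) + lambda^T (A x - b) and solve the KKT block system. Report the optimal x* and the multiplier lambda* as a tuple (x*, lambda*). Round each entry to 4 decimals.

Form the Lagrangian:
  L(x, lambda) = (1/2) x^T Q x + c^T x + lambda^T (A x - b)
Stationarity (grad_x L = 0): Q x + c + A^T lambda = 0.
Primal feasibility: A x = b.

This gives the KKT block system:
  [ Q   A^T ] [ x     ]   [-c ]
  [ A    0  ] [ lambda ] = [ b ]

Solving the linear system:
  x*      = (1.3511, 2.2977, -2.0267)
  lambda* = (7.9313, 4.1145)
  f(x*)   = 50.2118

x* = (1.3511, 2.2977, -2.0267), lambda* = (7.9313, 4.1145)


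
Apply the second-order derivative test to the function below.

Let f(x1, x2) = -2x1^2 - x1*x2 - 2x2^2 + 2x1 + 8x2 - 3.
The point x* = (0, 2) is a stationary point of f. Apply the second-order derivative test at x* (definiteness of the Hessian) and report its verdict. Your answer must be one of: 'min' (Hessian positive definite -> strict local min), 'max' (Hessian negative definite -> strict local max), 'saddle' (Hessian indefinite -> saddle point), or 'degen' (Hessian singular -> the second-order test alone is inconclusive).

Compute the Hessian H = grad^2 f:
  H = [[-4, -1], [-1, -4]]
Verify stationarity: grad f(x*) = H x* + g = (0, 0).
Eigenvalues of H: -5, -3.
Both eigenvalues < 0, so H is negative definite -> x* is a strict local max.

max


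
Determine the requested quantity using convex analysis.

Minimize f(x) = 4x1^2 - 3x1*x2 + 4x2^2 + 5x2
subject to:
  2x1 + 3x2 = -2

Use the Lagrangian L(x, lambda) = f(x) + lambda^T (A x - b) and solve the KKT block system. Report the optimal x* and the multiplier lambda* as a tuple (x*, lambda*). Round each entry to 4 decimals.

Form the Lagrangian:
  L(x, lambda) = (1/2) x^T Q x + c^T x + lambda^T (A x - b)
Stationarity (grad_x L = 0): Q x + c + A^T lambda = 0.
Primal feasibility: A x = b.

This gives the KKT block system:
  [ Q   A^T ] [ x     ]   [-c ]
  [ A    0  ] [ lambda ] = [ b ]

Solving the linear system:
  x*      = (-0.1429, -0.5714)
  lambda* = (-0.2857)
  f(x*)   = -1.7143

x* = (-0.1429, -0.5714), lambda* = (-0.2857)


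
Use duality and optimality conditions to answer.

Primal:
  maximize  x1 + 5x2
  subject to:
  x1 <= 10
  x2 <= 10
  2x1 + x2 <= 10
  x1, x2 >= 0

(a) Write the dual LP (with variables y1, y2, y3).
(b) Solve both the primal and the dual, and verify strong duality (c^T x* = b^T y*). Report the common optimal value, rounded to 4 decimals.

The standard primal-dual pair for 'max c^T x s.t. A x <= b, x >= 0' is:
  Dual:  min b^T y  s.t.  A^T y >= c,  y >= 0.

So the dual LP is:
  minimize  10y1 + 10y2 + 10y3
  subject to:
    y1 + 2y3 >= 1
    y2 + y3 >= 5
    y1, y2, y3 >= 0

Solving the primal: x* = (0, 10).
  primal value c^T x* = 50.
Solving the dual: y* = (0, 4.5, 0.5).
  dual value b^T y* = 50.
Strong duality: c^T x* = b^T y*. Confirmed.

50


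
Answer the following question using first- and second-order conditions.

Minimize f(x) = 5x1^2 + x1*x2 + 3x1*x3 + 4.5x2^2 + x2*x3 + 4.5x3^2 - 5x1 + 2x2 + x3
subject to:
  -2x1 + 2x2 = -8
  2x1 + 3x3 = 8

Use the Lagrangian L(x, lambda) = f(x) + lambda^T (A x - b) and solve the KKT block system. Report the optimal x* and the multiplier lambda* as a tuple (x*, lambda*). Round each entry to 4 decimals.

Form the Lagrangian:
  L(x, lambda) = (1/2) x^T Q x + c^T x + lambda^T (A x - b)
Stationarity (grad_x L = 0): Q x + c + A^T lambda = 0.
Primal feasibility: A x = b.

This gives the KKT block system:
  [ Q   A^T ] [ x     ]   [-c ]
  [ A    0  ] [ lambda ] = [ b ]

Solving the linear system:
  x*      = (2.3559, -1.6441, 1.096)
  lambda* = (4.6723, -5.4294)
  f(x*)   = 33.4209

x* = (2.3559, -1.6441, 1.096), lambda* = (4.6723, -5.4294)


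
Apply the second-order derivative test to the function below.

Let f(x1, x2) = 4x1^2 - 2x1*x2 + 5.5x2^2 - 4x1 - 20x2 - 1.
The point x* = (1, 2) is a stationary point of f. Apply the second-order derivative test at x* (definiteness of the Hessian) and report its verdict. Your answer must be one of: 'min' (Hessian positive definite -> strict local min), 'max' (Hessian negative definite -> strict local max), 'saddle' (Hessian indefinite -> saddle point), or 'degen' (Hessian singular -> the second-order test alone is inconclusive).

Compute the Hessian H = grad^2 f:
  H = [[8, -2], [-2, 11]]
Verify stationarity: grad f(x*) = H x* + g = (0, 0).
Eigenvalues of H: 7, 12.
Both eigenvalues > 0, so H is positive definite -> x* is a strict local min.

min


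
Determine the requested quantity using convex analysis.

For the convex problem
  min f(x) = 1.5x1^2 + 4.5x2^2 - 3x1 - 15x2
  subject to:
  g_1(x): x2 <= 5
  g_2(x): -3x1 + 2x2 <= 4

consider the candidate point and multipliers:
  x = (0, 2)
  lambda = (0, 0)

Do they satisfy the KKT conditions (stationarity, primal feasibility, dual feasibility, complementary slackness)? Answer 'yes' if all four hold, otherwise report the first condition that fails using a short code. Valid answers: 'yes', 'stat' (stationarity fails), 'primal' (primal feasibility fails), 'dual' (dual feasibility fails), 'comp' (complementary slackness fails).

Gradient of f: grad f(x) = Q x + c = (-3, 3)
Constraint values g_i(x) = a_i^T x - b_i:
  g_1((0, 2)) = -3
  g_2((0, 2)) = 0
Stationarity residual: grad f(x) + sum_i lambda_i a_i = (-3, 3)
  -> stationarity FAILS
Primal feasibility (all g_i <= 0): OK
Dual feasibility (all lambda_i >= 0): OK
Complementary slackness (lambda_i * g_i(x) = 0 for all i): OK

Verdict: the first failing condition is stationarity -> stat.

stat


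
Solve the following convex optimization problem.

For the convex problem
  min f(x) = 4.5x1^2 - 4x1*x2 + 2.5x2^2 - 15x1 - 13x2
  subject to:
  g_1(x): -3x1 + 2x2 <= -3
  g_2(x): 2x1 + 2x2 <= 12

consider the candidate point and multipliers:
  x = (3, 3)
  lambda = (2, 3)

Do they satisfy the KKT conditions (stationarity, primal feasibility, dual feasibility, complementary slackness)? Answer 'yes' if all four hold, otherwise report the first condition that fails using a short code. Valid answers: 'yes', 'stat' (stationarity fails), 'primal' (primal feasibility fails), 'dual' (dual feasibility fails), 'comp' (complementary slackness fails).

Gradient of f: grad f(x) = Q x + c = (0, -10)
Constraint values g_i(x) = a_i^T x - b_i:
  g_1((3, 3)) = 0
  g_2((3, 3)) = 0
Stationarity residual: grad f(x) + sum_i lambda_i a_i = (0, 0)
  -> stationarity OK
Primal feasibility (all g_i <= 0): OK
Dual feasibility (all lambda_i >= 0): OK
Complementary slackness (lambda_i * g_i(x) = 0 for all i): OK

Verdict: yes, KKT holds.

yes


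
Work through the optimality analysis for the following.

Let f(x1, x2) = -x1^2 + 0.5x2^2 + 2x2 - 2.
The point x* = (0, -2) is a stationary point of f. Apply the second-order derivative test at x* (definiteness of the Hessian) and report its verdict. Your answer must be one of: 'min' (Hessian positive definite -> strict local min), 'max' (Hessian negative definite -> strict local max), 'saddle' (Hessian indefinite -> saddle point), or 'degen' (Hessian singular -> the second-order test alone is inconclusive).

Compute the Hessian H = grad^2 f:
  H = [[-2, 0], [0, 1]]
Verify stationarity: grad f(x*) = H x* + g = (0, 0).
Eigenvalues of H: -2, 1.
Eigenvalues have mixed signs, so H is indefinite -> x* is a saddle point.

saddle


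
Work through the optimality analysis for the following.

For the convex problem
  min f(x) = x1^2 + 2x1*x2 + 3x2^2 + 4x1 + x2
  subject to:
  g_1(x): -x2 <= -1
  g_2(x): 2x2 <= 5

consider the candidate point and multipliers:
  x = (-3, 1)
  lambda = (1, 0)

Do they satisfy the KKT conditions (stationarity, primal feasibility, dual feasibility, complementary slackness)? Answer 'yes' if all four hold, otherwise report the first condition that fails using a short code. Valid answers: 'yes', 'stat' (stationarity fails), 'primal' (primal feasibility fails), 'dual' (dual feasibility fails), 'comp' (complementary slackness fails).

Gradient of f: grad f(x) = Q x + c = (0, 1)
Constraint values g_i(x) = a_i^T x - b_i:
  g_1((-3, 1)) = 0
  g_2((-3, 1)) = -3
Stationarity residual: grad f(x) + sum_i lambda_i a_i = (0, 0)
  -> stationarity OK
Primal feasibility (all g_i <= 0): OK
Dual feasibility (all lambda_i >= 0): OK
Complementary slackness (lambda_i * g_i(x) = 0 for all i): OK

Verdict: yes, KKT holds.

yes


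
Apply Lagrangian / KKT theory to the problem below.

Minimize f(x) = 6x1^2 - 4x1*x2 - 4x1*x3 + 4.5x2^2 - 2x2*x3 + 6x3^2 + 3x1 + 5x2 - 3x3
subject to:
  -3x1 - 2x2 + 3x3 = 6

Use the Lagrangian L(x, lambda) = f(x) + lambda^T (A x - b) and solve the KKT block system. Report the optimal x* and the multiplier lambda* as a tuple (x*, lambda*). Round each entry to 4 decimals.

Form the Lagrangian:
  L(x, lambda) = (1/2) x^T Q x + c^T x + lambda^T (A x - b)
Stationarity (grad_x L = 0): Q x + c + A^T lambda = 0.
Primal feasibility: A x = b.

This gives the KKT block system:
  [ Q   A^T ] [ x     ]   [-c ]
  [ A    0  ] [ lambda ] = [ b ]

Solving the linear system:
  x*      = (-1.0561, -1.3461, 0.0465)
  lambda* = (-1.4916)
  f(x*)   = -0.5442

x* = (-1.0561, -1.3461, 0.0465), lambda* = (-1.4916)


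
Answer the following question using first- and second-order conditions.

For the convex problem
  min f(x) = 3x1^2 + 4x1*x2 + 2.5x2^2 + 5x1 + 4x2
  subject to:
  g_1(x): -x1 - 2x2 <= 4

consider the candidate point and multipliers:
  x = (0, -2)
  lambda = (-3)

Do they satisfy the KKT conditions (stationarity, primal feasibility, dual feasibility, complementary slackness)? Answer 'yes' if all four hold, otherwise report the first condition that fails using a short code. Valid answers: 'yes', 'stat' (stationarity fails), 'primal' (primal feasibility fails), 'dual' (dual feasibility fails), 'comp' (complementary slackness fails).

Gradient of f: grad f(x) = Q x + c = (-3, -6)
Constraint values g_i(x) = a_i^T x - b_i:
  g_1((0, -2)) = 0
Stationarity residual: grad f(x) + sum_i lambda_i a_i = (0, 0)
  -> stationarity OK
Primal feasibility (all g_i <= 0): OK
Dual feasibility (all lambda_i >= 0): FAILS
Complementary slackness (lambda_i * g_i(x) = 0 for all i): OK

Verdict: the first failing condition is dual_feasibility -> dual.

dual


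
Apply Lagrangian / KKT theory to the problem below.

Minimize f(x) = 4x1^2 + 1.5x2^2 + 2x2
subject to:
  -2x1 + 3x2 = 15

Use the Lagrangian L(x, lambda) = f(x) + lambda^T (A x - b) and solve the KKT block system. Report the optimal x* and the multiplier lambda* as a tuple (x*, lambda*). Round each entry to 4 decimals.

Form the Lagrangian:
  L(x, lambda) = (1/2) x^T Q x + c^T x + lambda^T (A x - b)
Stationarity (grad_x L = 0): Q x + c + A^T lambda = 0.
Primal feasibility: A x = b.

This gives the KKT block system:
  [ Q   A^T ] [ x     ]   [-c ]
  [ A    0  ] [ lambda ] = [ b ]

Solving the linear system:
  x*      = (-1.2143, 4.1905)
  lambda* = (-4.8571)
  f(x*)   = 40.619

x* = (-1.2143, 4.1905), lambda* = (-4.8571)


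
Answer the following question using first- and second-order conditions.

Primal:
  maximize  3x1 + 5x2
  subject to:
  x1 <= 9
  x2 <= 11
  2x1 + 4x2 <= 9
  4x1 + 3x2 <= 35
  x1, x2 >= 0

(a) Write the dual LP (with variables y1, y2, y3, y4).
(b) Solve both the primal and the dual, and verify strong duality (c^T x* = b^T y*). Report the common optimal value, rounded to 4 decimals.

The standard primal-dual pair for 'max c^T x s.t. A x <= b, x >= 0' is:
  Dual:  min b^T y  s.t.  A^T y >= c,  y >= 0.

So the dual LP is:
  minimize  9y1 + 11y2 + 9y3 + 35y4
  subject to:
    y1 + 2y3 + 4y4 >= 3
    y2 + 4y3 + 3y4 >= 5
    y1, y2, y3, y4 >= 0

Solving the primal: x* = (4.5, 0).
  primal value c^T x* = 13.5.
Solving the dual: y* = (0, 0, 1.5, 0).
  dual value b^T y* = 13.5.
Strong duality: c^T x* = b^T y*. Confirmed.

13.5


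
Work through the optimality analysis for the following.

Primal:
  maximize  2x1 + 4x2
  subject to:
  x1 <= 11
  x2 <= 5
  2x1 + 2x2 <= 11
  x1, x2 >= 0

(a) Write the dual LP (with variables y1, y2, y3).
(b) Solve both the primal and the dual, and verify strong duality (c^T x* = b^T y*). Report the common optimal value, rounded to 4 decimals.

The standard primal-dual pair for 'max c^T x s.t. A x <= b, x >= 0' is:
  Dual:  min b^T y  s.t.  A^T y >= c,  y >= 0.

So the dual LP is:
  minimize  11y1 + 5y2 + 11y3
  subject to:
    y1 + 2y3 >= 2
    y2 + 2y3 >= 4
    y1, y2, y3 >= 0

Solving the primal: x* = (0.5, 5).
  primal value c^T x* = 21.
Solving the dual: y* = (0, 2, 1).
  dual value b^T y* = 21.
Strong duality: c^T x* = b^T y*. Confirmed.

21


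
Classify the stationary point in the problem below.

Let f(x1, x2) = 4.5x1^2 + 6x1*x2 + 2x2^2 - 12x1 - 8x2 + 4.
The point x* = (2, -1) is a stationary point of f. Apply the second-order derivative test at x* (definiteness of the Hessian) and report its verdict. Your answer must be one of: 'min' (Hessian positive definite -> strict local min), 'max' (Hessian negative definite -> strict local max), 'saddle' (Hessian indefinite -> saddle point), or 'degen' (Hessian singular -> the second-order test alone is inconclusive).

Compute the Hessian H = grad^2 f:
  H = [[9, 6], [6, 4]]
Verify stationarity: grad f(x*) = H x* + g = (0, 0).
Eigenvalues of H: 0, 13.
H has a zero eigenvalue (singular; positive semidefinite but not definite), so H is neither positive definite, negative definite, nor indefinite. The second-order test alone is inconclusive -> degen.
(Indeed, f is constant along the null direction of H through x*, so x* is not a strict local extremum.)

degen


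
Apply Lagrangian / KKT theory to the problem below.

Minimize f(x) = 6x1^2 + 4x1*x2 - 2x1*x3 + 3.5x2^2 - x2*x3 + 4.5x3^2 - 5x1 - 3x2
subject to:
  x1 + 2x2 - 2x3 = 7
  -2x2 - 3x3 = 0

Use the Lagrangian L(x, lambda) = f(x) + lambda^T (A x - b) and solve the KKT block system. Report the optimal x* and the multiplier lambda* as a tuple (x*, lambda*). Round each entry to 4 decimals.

Form the Lagrangian:
  L(x, lambda) = (1/2) x^T Q x + c^T x + lambda^T (A x - b)
Stationarity (grad_x L = 0): Q x + c + A^T lambda = 0.
Primal feasibility: A x = b.

This gives the KKT block system:
  [ Q   A^T ] [ x     ]   [-c ]
  [ A    0  ] [ lambda ] = [ b ]

Solving the linear system:
  x*      = (0.0676, 2.0797, -1.3865)
  lambda* = (-6.9031, -0.2957)
  f(x*)   = 20.8724

x* = (0.0676, 2.0797, -1.3865), lambda* = (-6.9031, -0.2957)


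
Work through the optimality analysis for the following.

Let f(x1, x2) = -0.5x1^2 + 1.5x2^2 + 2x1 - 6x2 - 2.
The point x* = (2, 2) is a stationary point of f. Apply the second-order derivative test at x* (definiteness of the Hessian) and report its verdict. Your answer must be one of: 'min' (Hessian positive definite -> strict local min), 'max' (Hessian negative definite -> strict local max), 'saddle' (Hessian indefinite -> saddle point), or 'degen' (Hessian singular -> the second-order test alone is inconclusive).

Compute the Hessian H = grad^2 f:
  H = [[-1, 0], [0, 3]]
Verify stationarity: grad f(x*) = H x* + g = (0, 0).
Eigenvalues of H: -1, 3.
Eigenvalues have mixed signs, so H is indefinite -> x* is a saddle point.

saddle


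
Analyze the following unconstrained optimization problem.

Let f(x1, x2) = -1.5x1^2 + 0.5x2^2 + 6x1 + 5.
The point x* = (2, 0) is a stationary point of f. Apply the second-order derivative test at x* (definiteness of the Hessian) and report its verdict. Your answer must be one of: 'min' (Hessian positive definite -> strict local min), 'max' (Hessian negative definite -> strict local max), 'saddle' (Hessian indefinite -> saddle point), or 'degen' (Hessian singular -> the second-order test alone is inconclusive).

Compute the Hessian H = grad^2 f:
  H = [[-3, 0], [0, 1]]
Verify stationarity: grad f(x*) = H x* + g = (0, 0).
Eigenvalues of H: -3, 1.
Eigenvalues have mixed signs, so H is indefinite -> x* is a saddle point.

saddle


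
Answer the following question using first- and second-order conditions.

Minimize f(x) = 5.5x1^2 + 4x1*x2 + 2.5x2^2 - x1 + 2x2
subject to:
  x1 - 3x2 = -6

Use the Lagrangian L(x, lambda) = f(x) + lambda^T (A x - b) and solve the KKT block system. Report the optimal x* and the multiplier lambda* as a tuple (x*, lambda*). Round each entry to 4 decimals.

Form the Lagrangian:
  L(x, lambda) = (1/2) x^T Q x + c^T x + lambda^T (A x - b)
Stationarity (grad_x L = 0): Q x + c + A^T lambda = 0.
Primal feasibility: A x = b.

This gives the KKT block system:
  [ Q   A^T ] [ x     ]   [-c ]
  [ A    0  ] [ lambda ] = [ b ]

Solving the linear system:
  x*      = (-0.7734, 1.7422)
  lambda* = (2.5391)
  f(x*)   = 9.7461

x* = (-0.7734, 1.7422), lambda* = (2.5391)


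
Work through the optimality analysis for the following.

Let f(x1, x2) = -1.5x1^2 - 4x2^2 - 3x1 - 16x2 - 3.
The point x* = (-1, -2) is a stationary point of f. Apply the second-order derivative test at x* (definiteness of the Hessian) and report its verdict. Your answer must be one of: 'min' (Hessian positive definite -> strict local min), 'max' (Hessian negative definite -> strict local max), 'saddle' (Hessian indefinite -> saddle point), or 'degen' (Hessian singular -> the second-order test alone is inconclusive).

Compute the Hessian H = grad^2 f:
  H = [[-3, 0], [0, -8]]
Verify stationarity: grad f(x*) = H x* + g = (0, 0).
Eigenvalues of H: -8, -3.
Both eigenvalues < 0, so H is negative definite -> x* is a strict local max.

max


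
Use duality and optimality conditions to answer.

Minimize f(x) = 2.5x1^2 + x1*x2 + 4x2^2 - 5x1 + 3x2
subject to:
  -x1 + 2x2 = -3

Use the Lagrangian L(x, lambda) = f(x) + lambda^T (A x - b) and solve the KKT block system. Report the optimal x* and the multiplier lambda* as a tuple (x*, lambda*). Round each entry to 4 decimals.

Form the Lagrangian:
  L(x, lambda) = (1/2) x^T Q x + c^T x + lambda^T (A x - b)
Stationarity (grad_x L = 0): Q x + c + A^T lambda = 0.
Primal feasibility: A x = b.

This gives the KKT block system:
  [ Q   A^T ] [ x     ]   [-c ]
  [ A    0  ] [ lambda ] = [ b ]

Solving the linear system:
  x*      = (1.375, -0.8125)
  lambda* = (1.0625)
  f(x*)   = -3.0625

x* = (1.375, -0.8125), lambda* = (1.0625)


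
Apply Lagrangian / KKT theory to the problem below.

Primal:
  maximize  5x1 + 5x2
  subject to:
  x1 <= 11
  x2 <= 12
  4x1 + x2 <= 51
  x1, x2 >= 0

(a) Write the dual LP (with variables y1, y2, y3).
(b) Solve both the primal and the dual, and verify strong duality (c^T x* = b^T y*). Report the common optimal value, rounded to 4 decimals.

The standard primal-dual pair for 'max c^T x s.t. A x <= b, x >= 0' is:
  Dual:  min b^T y  s.t.  A^T y >= c,  y >= 0.

So the dual LP is:
  minimize  11y1 + 12y2 + 51y3
  subject to:
    y1 + 4y3 >= 5
    y2 + y3 >= 5
    y1, y2, y3 >= 0

Solving the primal: x* = (9.75, 12).
  primal value c^T x* = 108.75.
Solving the dual: y* = (0, 3.75, 1.25).
  dual value b^T y* = 108.75.
Strong duality: c^T x* = b^T y*. Confirmed.

108.75


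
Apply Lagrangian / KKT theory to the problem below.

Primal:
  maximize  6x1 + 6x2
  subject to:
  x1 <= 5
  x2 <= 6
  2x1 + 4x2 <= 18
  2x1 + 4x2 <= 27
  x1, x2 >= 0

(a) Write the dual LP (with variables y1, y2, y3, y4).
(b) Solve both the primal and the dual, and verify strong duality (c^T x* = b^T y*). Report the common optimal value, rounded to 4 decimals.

The standard primal-dual pair for 'max c^T x s.t. A x <= b, x >= 0' is:
  Dual:  min b^T y  s.t.  A^T y >= c,  y >= 0.

So the dual LP is:
  minimize  5y1 + 6y2 + 18y3 + 27y4
  subject to:
    y1 + 2y3 + 2y4 >= 6
    y2 + 4y3 + 4y4 >= 6
    y1, y2, y3, y4 >= 0

Solving the primal: x* = (5, 2).
  primal value c^T x* = 42.
Solving the dual: y* = (3, 0, 1.5, 0).
  dual value b^T y* = 42.
Strong duality: c^T x* = b^T y*. Confirmed.

42


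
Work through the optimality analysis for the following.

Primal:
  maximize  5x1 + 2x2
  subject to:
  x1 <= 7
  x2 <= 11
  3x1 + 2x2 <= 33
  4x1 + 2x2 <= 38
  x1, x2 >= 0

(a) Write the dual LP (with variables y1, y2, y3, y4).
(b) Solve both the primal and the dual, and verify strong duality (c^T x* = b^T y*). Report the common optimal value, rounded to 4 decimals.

The standard primal-dual pair for 'max c^T x s.t. A x <= b, x >= 0' is:
  Dual:  min b^T y  s.t.  A^T y >= c,  y >= 0.

So the dual LP is:
  minimize  7y1 + 11y2 + 33y3 + 38y4
  subject to:
    y1 + 3y3 + 4y4 >= 5
    y2 + 2y3 + 2y4 >= 2
    y1, y2, y3, y4 >= 0

Solving the primal: x* = (7, 5).
  primal value c^T x* = 45.
Solving the dual: y* = (1, 0, 0, 1).
  dual value b^T y* = 45.
Strong duality: c^T x* = b^T y*. Confirmed.

45


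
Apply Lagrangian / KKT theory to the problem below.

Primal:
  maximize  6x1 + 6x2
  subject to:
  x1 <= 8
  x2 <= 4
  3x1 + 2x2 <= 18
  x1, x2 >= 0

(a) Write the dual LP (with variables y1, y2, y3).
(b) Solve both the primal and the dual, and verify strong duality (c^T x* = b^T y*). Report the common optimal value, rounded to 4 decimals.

The standard primal-dual pair for 'max c^T x s.t. A x <= b, x >= 0' is:
  Dual:  min b^T y  s.t.  A^T y >= c,  y >= 0.

So the dual LP is:
  minimize  8y1 + 4y2 + 18y3
  subject to:
    y1 + 3y3 >= 6
    y2 + 2y3 >= 6
    y1, y2, y3 >= 0

Solving the primal: x* = (3.3333, 4).
  primal value c^T x* = 44.
Solving the dual: y* = (0, 2, 2).
  dual value b^T y* = 44.
Strong duality: c^T x* = b^T y*. Confirmed.

44


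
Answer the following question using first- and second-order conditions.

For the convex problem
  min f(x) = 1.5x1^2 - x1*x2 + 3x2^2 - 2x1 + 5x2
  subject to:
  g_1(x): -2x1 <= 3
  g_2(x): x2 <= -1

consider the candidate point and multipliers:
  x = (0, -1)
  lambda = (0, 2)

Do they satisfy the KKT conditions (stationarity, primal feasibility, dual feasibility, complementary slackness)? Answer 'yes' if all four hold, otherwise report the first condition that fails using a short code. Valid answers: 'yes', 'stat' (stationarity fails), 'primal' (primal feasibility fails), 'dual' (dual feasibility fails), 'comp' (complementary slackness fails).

Gradient of f: grad f(x) = Q x + c = (-1, -1)
Constraint values g_i(x) = a_i^T x - b_i:
  g_1((0, -1)) = -3
  g_2((0, -1)) = 0
Stationarity residual: grad f(x) + sum_i lambda_i a_i = (-1, 1)
  -> stationarity FAILS
Primal feasibility (all g_i <= 0): OK
Dual feasibility (all lambda_i >= 0): OK
Complementary slackness (lambda_i * g_i(x) = 0 for all i): OK

Verdict: the first failing condition is stationarity -> stat.

stat


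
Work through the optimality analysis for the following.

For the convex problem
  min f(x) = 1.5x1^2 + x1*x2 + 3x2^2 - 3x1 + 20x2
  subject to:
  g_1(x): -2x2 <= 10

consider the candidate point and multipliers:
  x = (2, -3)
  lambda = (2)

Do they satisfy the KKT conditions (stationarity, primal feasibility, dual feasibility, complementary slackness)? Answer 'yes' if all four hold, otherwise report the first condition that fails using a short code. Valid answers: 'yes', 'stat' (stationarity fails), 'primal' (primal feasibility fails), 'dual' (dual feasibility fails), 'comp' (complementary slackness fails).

Gradient of f: grad f(x) = Q x + c = (0, 4)
Constraint values g_i(x) = a_i^T x - b_i:
  g_1((2, -3)) = -4
Stationarity residual: grad f(x) + sum_i lambda_i a_i = (0, 0)
  -> stationarity OK
Primal feasibility (all g_i <= 0): OK
Dual feasibility (all lambda_i >= 0): OK
Complementary slackness (lambda_i * g_i(x) = 0 for all i): FAILS

Verdict: the first failing condition is complementary_slackness -> comp.

comp


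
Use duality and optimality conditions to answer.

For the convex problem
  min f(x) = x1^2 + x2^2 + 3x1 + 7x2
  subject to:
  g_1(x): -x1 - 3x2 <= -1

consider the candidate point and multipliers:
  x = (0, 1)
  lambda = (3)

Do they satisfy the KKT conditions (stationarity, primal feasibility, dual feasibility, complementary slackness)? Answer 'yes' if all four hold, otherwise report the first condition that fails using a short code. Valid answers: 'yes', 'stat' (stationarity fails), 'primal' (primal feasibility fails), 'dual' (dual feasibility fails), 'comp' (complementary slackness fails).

Gradient of f: grad f(x) = Q x + c = (3, 9)
Constraint values g_i(x) = a_i^T x - b_i:
  g_1((0, 1)) = -2
Stationarity residual: grad f(x) + sum_i lambda_i a_i = (0, 0)
  -> stationarity OK
Primal feasibility (all g_i <= 0): OK
Dual feasibility (all lambda_i >= 0): OK
Complementary slackness (lambda_i * g_i(x) = 0 for all i): FAILS

Verdict: the first failing condition is complementary_slackness -> comp.

comp


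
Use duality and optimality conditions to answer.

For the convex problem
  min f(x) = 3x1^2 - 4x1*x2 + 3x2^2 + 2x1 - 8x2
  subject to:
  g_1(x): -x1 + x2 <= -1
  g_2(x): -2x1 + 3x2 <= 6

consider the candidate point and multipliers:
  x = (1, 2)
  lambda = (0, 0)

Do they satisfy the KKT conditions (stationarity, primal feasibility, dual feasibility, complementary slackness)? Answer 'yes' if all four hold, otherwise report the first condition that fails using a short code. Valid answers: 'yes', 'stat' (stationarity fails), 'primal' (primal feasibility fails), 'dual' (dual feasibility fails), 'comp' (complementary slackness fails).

Gradient of f: grad f(x) = Q x + c = (0, 0)
Constraint values g_i(x) = a_i^T x - b_i:
  g_1((1, 2)) = 2
  g_2((1, 2)) = -2
Stationarity residual: grad f(x) + sum_i lambda_i a_i = (0, 0)
  -> stationarity OK
Primal feasibility (all g_i <= 0): FAILS
Dual feasibility (all lambda_i >= 0): OK
Complementary slackness (lambda_i * g_i(x) = 0 for all i): OK

Verdict: the first failing condition is primal_feasibility -> primal.

primal


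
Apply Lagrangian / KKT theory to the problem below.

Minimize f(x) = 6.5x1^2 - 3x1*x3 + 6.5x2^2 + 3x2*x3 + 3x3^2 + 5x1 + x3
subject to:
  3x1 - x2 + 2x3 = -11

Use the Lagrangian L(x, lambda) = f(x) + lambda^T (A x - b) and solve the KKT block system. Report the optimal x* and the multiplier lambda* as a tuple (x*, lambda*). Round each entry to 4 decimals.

Form the Lagrangian:
  L(x, lambda) = (1/2) x^T Q x + c^T x + lambda^T (A x - b)
Stationarity (grad_x L = 0): Q x + c + A^T lambda = 0.
Primal feasibility: A x = b.

This gives the KKT block system:
  [ Q   A^T ] [ x     ]   [-c ]
  [ A    0  ] [ lambda ] = [ b ]

Solving the linear system:
  x*      = (-1.7123, 0.8297, -2.5166)
  lambda* = (3.2368)
  f(x*)   = 12.2632

x* = (-1.7123, 0.8297, -2.5166), lambda* = (3.2368)


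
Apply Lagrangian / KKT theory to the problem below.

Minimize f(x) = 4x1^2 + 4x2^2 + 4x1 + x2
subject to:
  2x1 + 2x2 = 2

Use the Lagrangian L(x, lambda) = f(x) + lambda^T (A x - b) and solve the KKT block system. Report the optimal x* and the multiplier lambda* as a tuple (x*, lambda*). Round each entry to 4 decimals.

Form the Lagrangian:
  L(x, lambda) = (1/2) x^T Q x + c^T x + lambda^T (A x - b)
Stationarity (grad_x L = 0): Q x + c + A^T lambda = 0.
Primal feasibility: A x = b.

This gives the KKT block system:
  [ Q   A^T ] [ x     ]   [-c ]
  [ A    0  ] [ lambda ] = [ b ]

Solving the linear system:
  x*      = (0.3125, 0.6875)
  lambda* = (-3.25)
  f(x*)   = 4.2188

x* = (0.3125, 0.6875), lambda* = (-3.25)


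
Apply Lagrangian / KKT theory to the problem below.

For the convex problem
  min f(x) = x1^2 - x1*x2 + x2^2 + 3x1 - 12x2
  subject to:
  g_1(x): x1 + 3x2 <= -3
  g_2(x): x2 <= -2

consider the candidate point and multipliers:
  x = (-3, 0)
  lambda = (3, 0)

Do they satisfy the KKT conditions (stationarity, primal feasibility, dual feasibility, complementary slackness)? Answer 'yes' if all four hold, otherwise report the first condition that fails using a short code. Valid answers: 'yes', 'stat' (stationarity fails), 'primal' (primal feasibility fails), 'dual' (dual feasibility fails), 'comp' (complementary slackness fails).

Gradient of f: grad f(x) = Q x + c = (-3, -9)
Constraint values g_i(x) = a_i^T x - b_i:
  g_1((-3, 0)) = 0
  g_2((-3, 0)) = 2
Stationarity residual: grad f(x) + sum_i lambda_i a_i = (0, 0)
  -> stationarity OK
Primal feasibility (all g_i <= 0): FAILS
Dual feasibility (all lambda_i >= 0): OK
Complementary slackness (lambda_i * g_i(x) = 0 for all i): OK

Verdict: the first failing condition is primal_feasibility -> primal.

primal


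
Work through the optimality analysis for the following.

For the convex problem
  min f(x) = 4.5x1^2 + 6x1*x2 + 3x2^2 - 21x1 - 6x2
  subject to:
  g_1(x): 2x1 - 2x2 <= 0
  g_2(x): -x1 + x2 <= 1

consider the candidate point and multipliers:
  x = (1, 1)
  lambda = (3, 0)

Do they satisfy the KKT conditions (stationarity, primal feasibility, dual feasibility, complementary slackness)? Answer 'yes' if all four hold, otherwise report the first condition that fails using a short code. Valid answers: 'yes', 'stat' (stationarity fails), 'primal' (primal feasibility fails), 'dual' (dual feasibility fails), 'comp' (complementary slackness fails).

Gradient of f: grad f(x) = Q x + c = (-6, 6)
Constraint values g_i(x) = a_i^T x - b_i:
  g_1((1, 1)) = 0
  g_2((1, 1)) = -1
Stationarity residual: grad f(x) + sum_i lambda_i a_i = (0, 0)
  -> stationarity OK
Primal feasibility (all g_i <= 0): OK
Dual feasibility (all lambda_i >= 0): OK
Complementary slackness (lambda_i * g_i(x) = 0 for all i): OK

Verdict: yes, KKT holds.

yes


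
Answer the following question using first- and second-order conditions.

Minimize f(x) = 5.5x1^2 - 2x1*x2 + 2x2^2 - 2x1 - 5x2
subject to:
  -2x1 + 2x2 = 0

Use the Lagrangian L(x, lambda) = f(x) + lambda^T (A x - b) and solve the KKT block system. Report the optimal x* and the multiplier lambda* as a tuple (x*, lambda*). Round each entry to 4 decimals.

Form the Lagrangian:
  L(x, lambda) = (1/2) x^T Q x + c^T x + lambda^T (A x - b)
Stationarity (grad_x L = 0): Q x + c + A^T lambda = 0.
Primal feasibility: A x = b.

This gives the KKT block system:
  [ Q   A^T ] [ x     ]   [-c ]
  [ A    0  ] [ lambda ] = [ b ]

Solving the linear system:
  x*      = (0.6364, 0.6364)
  lambda* = (1.8636)
  f(x*)   = -2.2273

x* = (0.6364, 0.6364), lambda* = (1.8636)


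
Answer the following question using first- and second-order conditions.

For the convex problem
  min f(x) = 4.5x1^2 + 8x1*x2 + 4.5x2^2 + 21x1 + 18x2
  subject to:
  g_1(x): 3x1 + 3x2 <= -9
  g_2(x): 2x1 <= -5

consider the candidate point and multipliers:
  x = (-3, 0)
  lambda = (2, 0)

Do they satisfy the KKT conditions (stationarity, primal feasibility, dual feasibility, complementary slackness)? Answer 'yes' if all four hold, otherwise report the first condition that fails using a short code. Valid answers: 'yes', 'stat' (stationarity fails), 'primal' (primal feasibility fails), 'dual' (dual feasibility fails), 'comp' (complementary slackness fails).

Gradient of f: grad f(x) = Q x + c = (-6, -6)
Constraint values g_i(x) = a_i^T x - b_i:
  g_1((-3, 0)) = 0
  g_2((-3, 0)) = -1
Stationarity residual: grad f(x) + sum_i lambda_i a_i = (0, 0)
  -> stationarity OK
Primal feasibility (all g_i <= 0): OK
Dual feasibility (all lambda_i >= 0): OK
Complementary slackness (lambda_i * g_i(x) = 0 for all i): OK

Verdict: yes, KKT holds.

yes


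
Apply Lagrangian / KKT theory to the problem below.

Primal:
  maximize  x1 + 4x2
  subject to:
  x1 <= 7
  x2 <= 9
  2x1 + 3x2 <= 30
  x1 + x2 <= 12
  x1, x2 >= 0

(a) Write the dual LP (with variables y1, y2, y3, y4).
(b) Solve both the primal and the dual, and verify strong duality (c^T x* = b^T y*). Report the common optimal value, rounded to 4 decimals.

The standard primal-dual pair for 'max c^T x s.t. A x <= b, x >= 0' is:
  Dual:  min b^T y  s.t.  A^T y >= c,  y >= 0.

So the dual LP is:
  minimize  7y1 + 9y2 + 30y3 + 12y4
  subject to:
    y1 + 2y3 + y4 >= 1
    y2 + 3y3 + y4 >= 4
    y1, y2, y3, y4 >= 0

Solving the primal: x* = (1.5, 9).
  primal value c^T x* = 37.5.
Solving the dual: y* = (0, 2.5, 0.5, 0).
  dual value b^T y* = 37.5.
Strong duality: c^T x* = b^T y*. Confirmed.

37.5


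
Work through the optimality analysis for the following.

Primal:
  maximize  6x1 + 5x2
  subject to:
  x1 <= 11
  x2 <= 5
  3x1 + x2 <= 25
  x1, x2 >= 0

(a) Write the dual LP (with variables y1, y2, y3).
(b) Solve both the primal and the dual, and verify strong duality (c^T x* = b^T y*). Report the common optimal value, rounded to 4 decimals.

The standard primal-dual pair for 'max c^T x s.t. A x <= b, x >= 0' is:
  Dual:  min b^T y  s.t.  A^T y >= c,  y >= 0.

So the dual LP is:
  minimize  11y1 + 5y2 + 25y3
  subject to:
    y1 + 3y3 >= 6
    y2 + y3 >= 5
    y1, y2, y3 >= 0

Solving the primal: x* = (6.6667, 5).
  primal value c^T x* = 65.
Solving the dual: y* = (0, 3, 2).
  dual value b^T y* = 65.
Strong duality: c^T x* = b^T y*. Confirmed.

65


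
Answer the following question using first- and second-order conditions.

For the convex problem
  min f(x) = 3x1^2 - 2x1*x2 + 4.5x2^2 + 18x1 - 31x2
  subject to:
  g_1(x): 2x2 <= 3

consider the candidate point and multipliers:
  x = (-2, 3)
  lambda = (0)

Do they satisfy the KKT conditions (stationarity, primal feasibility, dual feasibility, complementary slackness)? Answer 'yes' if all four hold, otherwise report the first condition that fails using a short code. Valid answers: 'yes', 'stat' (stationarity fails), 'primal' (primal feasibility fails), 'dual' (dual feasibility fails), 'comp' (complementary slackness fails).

Gradient of f: grad f(x) = Q x + c = (0, 0)
Constraint values g_i(x) = a_i^T x - b_i:
  g_1((-2, 3)) = 3
Stationarity residual: grad f(x) + sum_i lambda_i a_i = (0, 0)
  -> stationarity OK
Primal feasibility (all g_i <= 0): FAILS
Dual feasibility (all lambda_i >= 0): OK
Complementary slackness (lambda_i * g_i(x) = 0 for all i): OK

Verdict: the first failing condition is primal_feasibility -> primal.

primal


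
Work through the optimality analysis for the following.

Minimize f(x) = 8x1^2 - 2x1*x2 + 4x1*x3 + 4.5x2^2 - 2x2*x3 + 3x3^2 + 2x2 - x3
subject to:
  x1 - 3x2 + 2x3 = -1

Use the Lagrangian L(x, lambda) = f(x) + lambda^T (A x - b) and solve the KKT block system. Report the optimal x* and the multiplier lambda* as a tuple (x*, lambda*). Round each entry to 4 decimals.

Form the Lagrangian:
  L(x, lambda) = (1/2) x^T Q x + c^T x + lambda^T (A x - b)
Stationarity (grad_x L = 0): Q x + c + A^T lambda = 0.
Primal feasibility: A x = b.

This gives the KKT block system:
  [ Q   A^T ] [ x     ]   [-c ]
  [ A    0  ] [ lambda ] = [ b ]

Solving the linear system:
  x*      = (-0.0067, 0.182, -0.2236)
  lambda* = (1.3663)
  f(x*)   = 0.977

x* = (-0.0067, 0.182, -0.2236), lambda* = (1.3663)
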